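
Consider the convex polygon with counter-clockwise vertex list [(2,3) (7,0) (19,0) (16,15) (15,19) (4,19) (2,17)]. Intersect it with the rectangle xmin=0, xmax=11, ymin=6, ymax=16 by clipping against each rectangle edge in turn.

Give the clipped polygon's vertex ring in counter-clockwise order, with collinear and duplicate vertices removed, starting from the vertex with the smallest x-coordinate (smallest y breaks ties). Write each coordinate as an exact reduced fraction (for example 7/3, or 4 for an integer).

1. After x ≥ 0: [(2,3) (7,0) (19,0) (16,15) (15,19) (4,19) (2,17)]
2. After x ≤ 11: [(2,3) (7,0) (11,0) (11,19) (4,19) (2,17)]
3. After y ≥ 6: [(2,6) (11,6) (11,19) (4,19) (2,17)]
4. After y ≤ 16: [(2,16) (2,6) (11,6) (11,16)]
5. Canonical ring: [(2,6) (11,6) (11,16) (2,16)]

Clipped polygon: [(2,6) (11,6) (11,16) (2,16)]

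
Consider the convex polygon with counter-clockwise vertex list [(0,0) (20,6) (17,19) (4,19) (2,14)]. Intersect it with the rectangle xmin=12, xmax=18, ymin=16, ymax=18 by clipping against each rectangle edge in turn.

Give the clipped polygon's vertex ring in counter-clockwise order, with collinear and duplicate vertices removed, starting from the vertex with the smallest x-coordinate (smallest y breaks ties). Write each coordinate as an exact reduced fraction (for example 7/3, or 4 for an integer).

1. After x ≥ 12: [(12,18/5) (20,6) (17,19) (12,19)]
2. After x ≤ 18: [(12,18/5) (18,27/5) (18,44/3) (17,19) (12,19)]
3. After y ≥ 16: [(12,16) (230/13,16) (17,19) (12,19)]
4. After y ≤ 18: [(12,18) (12,16) (230/13,16) (224/13,18)]
5. Canonical ring: [(12,16) (230/13,16) (224/13,18) (12,18)]

Clipped polygon: [(12,16) (230/13,16) (224/13,18) (12,18)]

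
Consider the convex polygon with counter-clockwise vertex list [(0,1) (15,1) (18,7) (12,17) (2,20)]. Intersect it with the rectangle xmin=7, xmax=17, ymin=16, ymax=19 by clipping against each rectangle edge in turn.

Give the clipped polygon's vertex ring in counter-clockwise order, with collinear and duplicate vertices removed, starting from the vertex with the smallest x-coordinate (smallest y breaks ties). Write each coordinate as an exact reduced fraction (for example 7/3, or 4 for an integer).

1. After x ≥ 7: [(7,1) (15,1) (18,7) (12,17) (7,37/2)]
2. After x ≤ 17: [(7,1) (15,1) (17,5) (17,26/3) (12,17) (7,37/2)]
3. After y ≥ 16: [(7,16) (63/5,16) (12,17) (7,37/2)]
4. After y ≤ 19: [(7,16) (63/5,16) (12,17) (7,37/2)]
5. Canonical ring: [(7,16) (63/5,16) (12,17) (7,37/2)]

Clipped polygon: [(7,16) (63/5,16) (12,17) (7,37/2)]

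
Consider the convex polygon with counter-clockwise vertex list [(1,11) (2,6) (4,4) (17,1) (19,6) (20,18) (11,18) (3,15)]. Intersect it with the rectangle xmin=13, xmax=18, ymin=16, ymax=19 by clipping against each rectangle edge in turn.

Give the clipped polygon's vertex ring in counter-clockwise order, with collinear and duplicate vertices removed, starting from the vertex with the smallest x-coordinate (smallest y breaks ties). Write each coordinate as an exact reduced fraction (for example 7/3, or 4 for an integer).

Clipped polygon: [(13,16) (18,16) (18,18) (13,18)]

1. After x ≥ 13: [(13,25/13) (17,1) (19,6) (20,18) (13,18)]
2. After x ≤ 18: [(13,25/13) (17,1) (18,7/2) (18,18) (13,18)]
3. After y ≥ 16: [(13,16) (18,16) (18,18) (13,18)]
4. After y ≤ 19: [(13,16) (18,16) (18,18) (13,18)]
5. Canonical ring: [(13,16) (18,16) (18,18) (13,18)]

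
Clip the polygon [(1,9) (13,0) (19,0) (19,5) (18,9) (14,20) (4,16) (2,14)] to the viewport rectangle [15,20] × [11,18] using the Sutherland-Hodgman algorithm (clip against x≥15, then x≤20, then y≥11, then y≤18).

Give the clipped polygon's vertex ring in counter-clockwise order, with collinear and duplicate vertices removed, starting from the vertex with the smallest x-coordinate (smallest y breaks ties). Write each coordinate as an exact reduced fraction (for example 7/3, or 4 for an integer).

Clipped polygon: [(15,11) (190/11,11) (15,69/4)]

1. After x ≥ 15: [(15,0) (19,0) (19,5) (18,9) (15,69/4)]
2. After x ≤ 20: [(15,0) (19,0) (19,5) (18,9) (15,69/4)]
3. After y ≥ 11: [(15,11) (190/11,11) (15,69/4)]
4. After y ≤ 18: [(15,11) (190/11,11) (15,69/4)]
5. Canonical ring: [(15,11) (190/11,11) (15,69/4)]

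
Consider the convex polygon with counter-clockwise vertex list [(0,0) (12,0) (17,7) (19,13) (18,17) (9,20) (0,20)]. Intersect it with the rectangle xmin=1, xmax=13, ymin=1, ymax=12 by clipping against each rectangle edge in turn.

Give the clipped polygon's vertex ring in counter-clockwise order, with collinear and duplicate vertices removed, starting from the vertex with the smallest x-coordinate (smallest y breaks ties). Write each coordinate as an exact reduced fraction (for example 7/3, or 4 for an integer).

Clipped polygon: [(1,1) (89/7,1) (13,7/5) (13,12) (1,12)]

1. After x ≥ 1: [(1,0) (12,0) (17,7) (19,13) (18,17) (9,20) (1,20)]
2. After x ≤ 13: [(1,0) (12,0) (13,7/5) (13,56/3) (9,20) (1,20)]
3. After y ≥ 1: [(1,1) (89/7,1) (13,7/5) (13,56/3) (9,20) (1,20)]
4. After y ≤ 12: [(1,12) (1,1) (89/7,1) (13,7/5) (13,12)]
5. Canonical ring: [(1,1) (89/7,1) (13,7/5) (13,12) (1,12)]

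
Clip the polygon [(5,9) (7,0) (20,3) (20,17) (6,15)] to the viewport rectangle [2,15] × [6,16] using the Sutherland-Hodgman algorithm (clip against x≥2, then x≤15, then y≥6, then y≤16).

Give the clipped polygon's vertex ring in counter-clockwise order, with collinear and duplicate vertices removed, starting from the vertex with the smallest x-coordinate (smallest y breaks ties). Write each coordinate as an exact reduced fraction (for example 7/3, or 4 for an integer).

1. After x ≥ 2: [(5,9) (7,0) (20,3) (20,17) (6,15)]
2. After x ≤ 15: [(5,9) (7,0) (15,24/13) (15,114/7) (6,15)]
3. After y ≥ 6: [(5,9) (17/3,6) (15,6) (15,114/7) (6,15)]
4. After y ≤ 16: [(5,9) (17/3,6) (15,6) (15,16) (13,16) (6,15)]
5. Canonical ring: [(5,9) (17/3,6) (15,6) (15,16) (13,16) (6,15)]

Clipped polygon: [(5,9) (17/3,6) (15,6) (15,16) (13,16) (6,15)]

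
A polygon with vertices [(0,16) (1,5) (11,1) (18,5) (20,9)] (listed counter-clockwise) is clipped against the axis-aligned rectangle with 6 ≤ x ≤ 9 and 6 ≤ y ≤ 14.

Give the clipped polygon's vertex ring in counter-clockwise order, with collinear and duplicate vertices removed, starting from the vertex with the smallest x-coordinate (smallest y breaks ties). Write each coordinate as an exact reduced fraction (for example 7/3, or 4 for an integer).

1. After x ≥ 6: [(6,139/10) (6,3) (11,1) (18,5) (20,9)]
2. After x ≤ 9: [(9,257/20) (6,139/10) (6,3) (9,9/5)]
3. After y ≥ 6: [(9,6) (9,257/20) (6,139/10) (6,6)]
4. After y ≤ 14: [(9,6) (9,257/20) (6,139/10) (6,6)]
5. Canonical ring: [(6,6) (9,6) (9,257/20) (6,139/10)]

Clipped polygon: [(6,6) (9,6) (9,257/20) (6,139/10)]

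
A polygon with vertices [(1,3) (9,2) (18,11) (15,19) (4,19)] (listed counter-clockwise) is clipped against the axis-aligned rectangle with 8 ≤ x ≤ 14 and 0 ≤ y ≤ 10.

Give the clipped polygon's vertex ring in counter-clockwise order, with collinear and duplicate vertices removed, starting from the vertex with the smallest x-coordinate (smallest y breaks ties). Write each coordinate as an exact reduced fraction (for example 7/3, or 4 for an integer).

1. After x ≥ 8: [(8,17/8) (9,2) (18,11) (15,19) (8,19)]
2. After x ≤ 14: [(8,17/8) (9,2) (14,7) (14,19) (8,19)]
3. After y ≥ 0: [(8,17/8) (9,2) (14,7) (14,19) (8,19)]
4. After y ≤ 10: [(8,10) (8,17/8) (9,2) (14,7) (14,10)]
5. Canonical ring: [(8,17/8) (9,2) (14,7) (14,10) (8,10)]

Clipped polygon: [(8,17/8) (9,2) (14,7) (14,10) (8,10)]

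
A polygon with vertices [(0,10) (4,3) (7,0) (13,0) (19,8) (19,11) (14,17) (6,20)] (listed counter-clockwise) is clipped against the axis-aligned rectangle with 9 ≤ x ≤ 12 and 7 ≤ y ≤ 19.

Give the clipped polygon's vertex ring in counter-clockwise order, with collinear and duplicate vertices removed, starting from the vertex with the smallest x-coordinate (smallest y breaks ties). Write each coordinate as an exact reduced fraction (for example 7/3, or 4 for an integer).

Clipped polygon: [(9,7) (12,7) (12,71/4) (9,151/8)]

1. After x ≥ 9: [(9,0) (13,0) (19,8) (19,11) (14,17) (9,151/8)]
2. After x ≤ 12: [(9,0) (12,0) (12,71/4) (9,151/8)]
3. After y ≥ 7: [(9,7) (12,7) (12,71/4) (9,151/8)]
4. After y ≤ 19: [(9,7) (12,7) (12,71/4) (9,151/8)]
5. Canonical ring: [(9,7) (12,7) (12,71/4) (9,151/8)]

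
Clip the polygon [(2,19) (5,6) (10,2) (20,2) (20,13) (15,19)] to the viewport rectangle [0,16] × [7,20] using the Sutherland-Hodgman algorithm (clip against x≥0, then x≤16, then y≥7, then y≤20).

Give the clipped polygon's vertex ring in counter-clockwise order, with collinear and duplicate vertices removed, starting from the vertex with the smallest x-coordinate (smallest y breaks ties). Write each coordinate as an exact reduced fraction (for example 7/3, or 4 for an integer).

1. After x ≥ 0: [(2,19) (5,6) (10,2) (20,2) (20,13) (15,19)]
2. After x ≤ 16: [(2,19) (5,6) (10,2) (16,2) (16,89/5) (15,19)]
3. After y ≥ 7: [(2,19) (62/13,7) (16,7) (16,89/5) (15,19)]
4. After y ≤ 20: [(2,19) (62/13,7) (16,7) (16,89/5) (15,19)]
5. Canonical ring: [(2,19) (62/13,7) (16,7) (16,89/5) (15,19)]

Clipped polygon: [(2,19) (62/13,7) (16,7) (16,89/5) (15,19)]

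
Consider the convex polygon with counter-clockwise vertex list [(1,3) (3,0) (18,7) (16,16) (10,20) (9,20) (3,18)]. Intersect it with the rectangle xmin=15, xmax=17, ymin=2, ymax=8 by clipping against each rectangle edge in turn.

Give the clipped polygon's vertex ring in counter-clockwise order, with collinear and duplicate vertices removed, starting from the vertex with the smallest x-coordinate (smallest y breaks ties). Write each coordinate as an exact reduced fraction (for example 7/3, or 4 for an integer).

Clipped polygon: [(15,28/5) (17,98/15) (17,8) (15,8)]

1. After x ≥ 15: [(15,28/5) (18,7) (16,16) (15,50/3)]
2. After x ≤ 17: [(15,28/5) (17,98/15) (17,23/2) (16,16) (15,50/3)]
3. After y ≥ 2: [(15,28/5) (17,98/15) (17,23/2) (16,16) (15,50/3)]
4. After y ≤ 8: [(15,8) (15,28/5) (17,98/15) (17,8)]
5. Canonical ring: [(15,28/5) (17,98/15) (17,8) (15,8)]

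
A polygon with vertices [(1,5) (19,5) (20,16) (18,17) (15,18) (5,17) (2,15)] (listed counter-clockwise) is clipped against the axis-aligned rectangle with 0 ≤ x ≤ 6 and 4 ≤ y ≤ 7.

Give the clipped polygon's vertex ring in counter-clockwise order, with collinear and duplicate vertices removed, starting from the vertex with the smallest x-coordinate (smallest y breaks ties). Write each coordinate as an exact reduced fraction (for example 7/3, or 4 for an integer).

Clipped polygon: [(1,5) (6,5) (6,7) (6/5,7)]

1. After x ≥ 0: [(1,5) (19,5) (20,16) (18,17) (15,18) (5,17) (2,15)]
2. After x ≤ 6: [(1,5) (6,5) (6,171/10) (5,17) (2,15)]
3. After y ≥ 4: [(1,5) (6,5) (6,171/10) (5,17) (2,15)]
4. After y ≤ 7: [(6/5,7) (1,5) (6,5) (6,7)]
5. Canonical ring: [(1,5) (6,5) (6,7) (6/5,7)]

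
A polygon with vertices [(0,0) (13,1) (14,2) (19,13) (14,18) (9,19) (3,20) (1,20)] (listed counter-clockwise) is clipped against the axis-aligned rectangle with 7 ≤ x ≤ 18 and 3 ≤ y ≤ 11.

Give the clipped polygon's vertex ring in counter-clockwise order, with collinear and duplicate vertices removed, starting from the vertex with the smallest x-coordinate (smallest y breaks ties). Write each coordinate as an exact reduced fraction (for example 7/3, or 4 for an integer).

Clipped polygon: [(7,3) (159/11,3) (18,54/5) (18,11) (7,11)]

1. After x ≥ 7: [(7,7/13) (13,1) (14,2) (19,13) (14,18) (9,19) (7,58/3)]
2. After x ≤ 18: [(7,7/13) (13,1) (14,2) (18,54/5) (18,14) (14,18) (9,19) (7,58/3)]
3. After y ≥ 3: [(7,3) (159/11,3) (18,54/5) (18,14) (14,18) (9,19) (7,58/3)]
4. After y ≤ 11: [(7,11) (7,3) (159/11,3) (18,54/5) (18,11)]
5. Canonical ring: [(7,3) (159/11,3) (18,54/5) (18,11) (7,11)]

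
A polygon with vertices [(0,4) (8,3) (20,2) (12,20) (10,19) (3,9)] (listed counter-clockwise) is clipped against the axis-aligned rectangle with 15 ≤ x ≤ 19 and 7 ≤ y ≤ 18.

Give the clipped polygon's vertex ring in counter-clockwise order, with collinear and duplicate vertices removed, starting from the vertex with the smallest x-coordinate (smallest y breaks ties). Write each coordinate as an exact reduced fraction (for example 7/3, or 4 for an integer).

Clipped polygon: [(15,7) (160/9,7) (15,53/4)]

1. After x ≥ 15: [(15,29/12) (20,2) (15,53/4)]
2. After x ≤ 19: [(15,29/12) (19,25/12) (19,17/4) (15,53/4)]
3. After y ≥ 7: [(15,7) (160/9,7) (15,53/4)]
4. After y ≤ 18: [(15,7) (160/9,7) (15,53/4)]
5. Canonical ring: [(15,7) (160/9,7) (15,53/4)]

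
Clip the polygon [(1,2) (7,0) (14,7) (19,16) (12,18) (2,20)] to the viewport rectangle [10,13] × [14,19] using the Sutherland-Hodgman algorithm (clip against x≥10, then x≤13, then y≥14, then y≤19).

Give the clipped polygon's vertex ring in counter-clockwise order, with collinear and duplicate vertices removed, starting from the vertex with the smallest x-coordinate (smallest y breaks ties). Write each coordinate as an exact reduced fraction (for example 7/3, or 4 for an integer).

1. After x ≥ 10: [(10,3) (14,7) (19,16) (12,18) (10,92/5)]
2. After x ≤ 13: [(10,3) (13,6) (13,124/7) (12,18) (10,92/5)]
3. After y ≥ 14: [(10,14) (13,14) (13,124/7) (12,18) (10,92/5)]
4. After y ≤ 19: [(10,14) (13,14) (13,124/7) (12,18) (10,92/5)]
5. Canonical ring: [(10,14) (13,14) (13,124/7) (12,18) (10,92/5)]

Clipped polygon: [(10,14) (13,14) (13,124/7) (12,18) (10,92/5)]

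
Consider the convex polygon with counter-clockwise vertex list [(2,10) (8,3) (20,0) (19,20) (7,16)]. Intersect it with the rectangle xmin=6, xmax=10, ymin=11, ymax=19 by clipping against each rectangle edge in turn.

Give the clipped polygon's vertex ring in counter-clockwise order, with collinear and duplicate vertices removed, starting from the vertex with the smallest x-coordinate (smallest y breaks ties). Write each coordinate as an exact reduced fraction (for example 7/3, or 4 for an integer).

Clipped polygon: [(6,11) (10,11) (10,17) (7,16) (6,74/5)]

1. After x ≥ 6: [(6,74/5) (6,16/3) (8,3) (20,0) (19,20) (7,16)]
2. After x ≤ 10: [(6,74/5) (6,16/3) (8,3) (10,5/2) (10,17) (7,16)]
3. After y ≥ 11: [(6,74/5) (6,11) (10,11) (10,17) (7,16)]
4. After y ≤ 19: [(6,74/5) (6,11) (10,11) (10,17) (7,16)]
5. Canonical ring: [(6,11) (10,11) (10,17) (7,16) (6,74/5)]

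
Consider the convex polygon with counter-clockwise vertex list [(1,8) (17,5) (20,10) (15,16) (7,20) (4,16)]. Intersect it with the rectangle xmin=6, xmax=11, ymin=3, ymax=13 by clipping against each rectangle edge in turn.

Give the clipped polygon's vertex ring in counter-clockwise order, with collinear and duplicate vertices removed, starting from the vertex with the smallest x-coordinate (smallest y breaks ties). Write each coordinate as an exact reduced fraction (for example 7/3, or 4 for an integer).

1. After x ≥ 6: [(6,113/16) (17,5) (20,10) (15,16) (7,20) (6,56/3)]
2. After x ≤ 11: [(6,113/16) (11,49/8) (11,18) (7,20) (6,56/3)]
3. After y ≥ 3: [(6,113/16) (11,49/8) (11,18) (7,20) (6,56/3)]
4. After y ≤ 13: [(6,13) (6,113/16) (11,49/8) (11,13)]
5. Canonical ring: [(6,113/16) (11,49/8) (11,13) (6,13)]

Clipped polygon: [(6,113/16) (11,49/8) (11,13) (6,13)]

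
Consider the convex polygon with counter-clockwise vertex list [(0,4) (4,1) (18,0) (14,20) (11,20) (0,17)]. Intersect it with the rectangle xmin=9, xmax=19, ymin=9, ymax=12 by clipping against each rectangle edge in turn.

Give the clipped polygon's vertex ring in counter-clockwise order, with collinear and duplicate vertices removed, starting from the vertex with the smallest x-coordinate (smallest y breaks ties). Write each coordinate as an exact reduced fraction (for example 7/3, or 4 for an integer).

Clipped polygon: [(9,9) (81/5,9) (78/5,12) (9,12)]

1. After x ≥ 9: [(9,9/14) (18,0) (14,20) (11,20) (9,214/11)]
2. After x ≤ 19: [(9,9/14) (18,0) (14,20) (11,20) (9,214/11)]
3. After y ≥ 9: [(9,9) (81/5,9) (14,20) (11,20) (9,214/11)]
4. After y ≤ 12: [(9,12) (9,9) (81/5,9) (78/5,12)]
5. Canonical ring: [(9,9) (81/5,9) (78/5,12) (9,12)]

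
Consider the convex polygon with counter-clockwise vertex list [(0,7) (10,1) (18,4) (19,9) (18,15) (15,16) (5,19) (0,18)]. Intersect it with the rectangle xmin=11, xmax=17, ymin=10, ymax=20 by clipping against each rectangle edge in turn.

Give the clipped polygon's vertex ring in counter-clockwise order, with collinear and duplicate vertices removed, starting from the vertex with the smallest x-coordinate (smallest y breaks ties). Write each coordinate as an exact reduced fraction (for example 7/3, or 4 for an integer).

1. After x ≥ 11: [(11,11/8) (18,4) (19,9) (18,15) (15,16) (11,86/5)]
2. After x ≤ 17: [(11,11/8) (17,29/8) (17,46/3) (15,16) (11,86/5)]
3. After y ≥ 10: [(11,10) (17,10) (17,46/3) (15,16) (11,86/5)]
4. After y ≤ 20: [(11,10) (17,10) (17,46/3) (15,16) (11,86/5)]
5. Canonical ring: [(11,10) (17,10) (17,46/3) (15,16) (11,86/5)]

Clipped polygon: [(11,10) (17,10) (17,46/3) (15,16) (11,86/5)]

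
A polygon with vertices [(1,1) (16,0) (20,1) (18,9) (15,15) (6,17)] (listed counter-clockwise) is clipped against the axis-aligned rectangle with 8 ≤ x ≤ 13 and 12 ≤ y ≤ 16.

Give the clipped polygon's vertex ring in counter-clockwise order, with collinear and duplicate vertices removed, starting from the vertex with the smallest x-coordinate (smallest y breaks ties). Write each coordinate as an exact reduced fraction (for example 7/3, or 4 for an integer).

Clipped polygon: [(8,12) (13,12) (13,139/9) (21/2,16) (8,16)]

1. After x ≥ 8: [(8,8/15) (16,0) (20,1) (18,9) (15,15) (8,149/9)]
2. After x ≤ 13: [(8,8/15) (13,1/5) (13,139/9) (8,149/9)]
3. After y ≥ 12: [(8,12) (13,12) (13,139/9) (8,149/9)]
4. After y ≤ 16: [(8,16) (8,12) (13,12) (13,139/9) (21/2,16)]
5. Canonical ring: [(8,12) (13,12) (13,139/9) (21/2,16) (8,16)]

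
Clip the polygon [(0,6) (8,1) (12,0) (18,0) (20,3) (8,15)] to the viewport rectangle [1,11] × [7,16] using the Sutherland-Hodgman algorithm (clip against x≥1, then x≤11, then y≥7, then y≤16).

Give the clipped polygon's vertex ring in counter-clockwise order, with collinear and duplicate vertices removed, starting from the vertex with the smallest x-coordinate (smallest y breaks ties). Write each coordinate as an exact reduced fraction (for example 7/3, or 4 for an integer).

Clipped polygon: [(1,7) (11,7) (11,12) (8,15) (1,57/8)]

1. After x ≥ 1: [(1,57/8) (1,43/8) (8,1) (12,0) (18,0) (20,3) (8,15)]
2. After x ≤ 11: [(1,57/8) (1,43/8) (8,1) (11,1/4) (11,12) (8,15)]
3. After y ≥ 7: [(1,57/8) (1,7) (11,7) (11,12) (8,15)]
4. After y ≤ 16: [(1,57/8) (1,7) (11,7) (11,12) (8,15)]
5. Canonical ring: [(1,7) (11,7) (11,12) (8,15) (1,57/8)]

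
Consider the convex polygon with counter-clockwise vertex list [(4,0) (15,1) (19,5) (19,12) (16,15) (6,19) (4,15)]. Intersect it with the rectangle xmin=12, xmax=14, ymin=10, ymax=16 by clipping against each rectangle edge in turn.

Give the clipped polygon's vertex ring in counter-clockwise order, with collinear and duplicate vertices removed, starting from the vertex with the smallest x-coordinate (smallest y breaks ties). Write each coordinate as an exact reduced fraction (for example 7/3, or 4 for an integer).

1. After x ≥ 12: [(12,8/11) (15,1) (19,5) (19,12) (16,15) (12,83/5)]
2. After x ≤ 14: [(12,8/11) (14,10/11) (14,79/5) (12,83/5)]
3. After y ≥ 10: [(12,10) (14,10) (14,79/5) (12,83/5)]
4. After y ≤ 16: [(12,16) (12,10) (14,10) (14,79/5) (27/2,16)]
5. Canonical ring: [(12,10) (14,10) (14,79/5) (27/2,16) (12,16)]

Clipped polygon: [(12,10) (14,10) (14,79/5) (27/2,16) (12,16)]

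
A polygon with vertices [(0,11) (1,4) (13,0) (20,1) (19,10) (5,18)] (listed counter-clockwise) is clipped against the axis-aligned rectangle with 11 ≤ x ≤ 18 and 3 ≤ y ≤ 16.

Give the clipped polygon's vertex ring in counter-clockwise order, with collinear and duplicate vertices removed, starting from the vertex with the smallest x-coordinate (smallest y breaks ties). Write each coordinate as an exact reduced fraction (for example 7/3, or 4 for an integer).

1. After x ≥ 11: [(11,2/3) (13,0) (20,1) (19,10) (11,102/7)]
2. After x ≤ 18: [(11,2/3) (13,0) (18,5/7) (18,74/7) (11,102/7)]
3. After y ≥ 3: [(11,3) (18,3) (18,74/7) (11,102/7)]
4. After y ≤ 16: [(11,3) (18,3) (18,74/7) (11,102/7)]
5. Canonical ring: [(11,3) (18,3) (18,74/7) (11,102/7)]

Clipped polygon: [(11,3) (18,3) (18,74/7) (11,102/7)]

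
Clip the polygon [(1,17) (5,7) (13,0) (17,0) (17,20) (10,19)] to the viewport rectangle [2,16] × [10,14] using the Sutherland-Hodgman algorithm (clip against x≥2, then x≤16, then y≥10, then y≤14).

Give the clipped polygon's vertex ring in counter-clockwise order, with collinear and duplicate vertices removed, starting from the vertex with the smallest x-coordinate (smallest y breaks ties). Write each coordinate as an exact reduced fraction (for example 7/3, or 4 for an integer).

Clipped polygon: [(11/5,14) (19/5,10) (16,10) (16,14)]

1. After x ≥ 2: [(2,155/9) (2,29/2) (5,7) (13,0) (17,0) (17,20) (10,19)]
2. After x ≤ 16: [(2,155/9) (2,29/2) (5,7) (13,0) (16,0) (16,139/7) (10,19)]
3. After y ≥ 10: [(2,155/9) (2,29/2) (19/5,10) (16,10) (16,139/7) (10,19)]
4. After y ≤ 14: [(11/5,14) (19/5,10) (16,10) (16,14)]
5. Canonical ring: [(11/5,14) (19/5,10) (16,10) (16,14)]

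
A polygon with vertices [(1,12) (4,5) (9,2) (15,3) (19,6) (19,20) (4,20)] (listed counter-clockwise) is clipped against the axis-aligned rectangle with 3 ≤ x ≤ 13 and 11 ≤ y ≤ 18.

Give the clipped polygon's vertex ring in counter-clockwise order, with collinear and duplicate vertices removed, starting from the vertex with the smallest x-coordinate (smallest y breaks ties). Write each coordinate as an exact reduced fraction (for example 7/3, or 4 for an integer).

1. After x ≥ 3: [(3,52/3) (3,22/3) (4,5) (9,2) (15,3) (19,6) (19,20) (4,20)]
2. After x ≤ 13: [(3,52/3) (3,22/3) (4,5) (9,2) (13,8/3) (13,20) (4,20)]
3. After y ≥ 11: [(3,52/3) (3,11) (13,11) (13,20) (4,20)]
4. After y ≤ 18: [(13/4,18) (3,52/3) (3,11) (13,11) (13,18)]
5. Canonical ring: [(3,11) (13,11) (13,18) (13/4,18) (3,52/3)]

Clipped polygon: [(3,11) (13,11) (13,18) (13/4,18) (3,52/3)]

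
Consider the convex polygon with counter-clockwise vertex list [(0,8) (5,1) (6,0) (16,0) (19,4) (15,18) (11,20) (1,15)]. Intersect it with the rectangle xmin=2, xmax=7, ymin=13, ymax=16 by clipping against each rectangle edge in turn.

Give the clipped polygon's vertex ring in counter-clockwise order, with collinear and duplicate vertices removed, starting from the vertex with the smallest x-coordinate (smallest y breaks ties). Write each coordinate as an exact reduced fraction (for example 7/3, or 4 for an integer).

1. After x ≥ 2: [(2,26/5) (5,1) (6,0) (16,0) (19,4) (15,18) (11,20) (2,31/2)]
2. After x ≤ 7: [(2,26/5) (5,1) (6,0) (7,0) (7,18) (2,31/2)]
3. After y ≥ 13: [(2,13) (7,13) (7,18) (2,31/2)]
4. After y ≤ 16: [(2,13) (7,13) (7,16) (3,16) (2,31/2)]
5. Canonical ring: [(2,13) (7,13) (7,16) (3,16) (2,31/2)]

Clipped polygon: [(2,13) (7,13) (7,16) (3,16) (2,31/2)]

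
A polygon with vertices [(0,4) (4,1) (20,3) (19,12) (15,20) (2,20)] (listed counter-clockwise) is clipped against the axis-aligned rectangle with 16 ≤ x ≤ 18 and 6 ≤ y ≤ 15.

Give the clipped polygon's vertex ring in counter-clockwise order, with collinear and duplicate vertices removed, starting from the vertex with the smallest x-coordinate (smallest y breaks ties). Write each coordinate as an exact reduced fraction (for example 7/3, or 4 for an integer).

Clipped polygon: [(16,6) (18,6) (18,14) (35/2,15) (16,15)]

1. After x ≥ 16: [(16,5/2) (20,3) (19,12) (16,18)]
2. After x ≤ 18: [(16,5/2) (18,11/4) (18,14) (16,18)]
3. After y ≥ 6: [(16,6) (18,6) (18,14) (16,18)]
4. After y ≤ 15: [(16,15) (16,6) (18,6) (18,14) (35/2,15)]
5. Canonical ring: [(16,6) (18,6) (18,14) (35/2,15) (16,15)]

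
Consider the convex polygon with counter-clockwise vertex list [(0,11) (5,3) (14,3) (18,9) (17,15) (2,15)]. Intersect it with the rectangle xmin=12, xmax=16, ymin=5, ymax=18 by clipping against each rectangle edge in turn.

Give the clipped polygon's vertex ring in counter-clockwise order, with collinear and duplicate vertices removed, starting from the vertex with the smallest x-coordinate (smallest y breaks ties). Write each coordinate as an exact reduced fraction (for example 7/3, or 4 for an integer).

Clipped polygon: [(12,5) (46/3,5) (16,6) (16,15) (12,15)]

1. After x ≥ 12: [(12,3) (14,3) (18,9) (17,15) (12,15)]
2. After x ≤ 16: [(12,3) (14,3) (16,6) (16,15) (12,15)]
3. After y ≥ 5: [(12,5) (46/3,5) (16,6) (16,15) (12,15)]
4. After y ≤ 18: [(12,5) (46/3,5) (16,6) (16,15) (12,15)]
5. Canonical ring: [(12,5) (46/3,5) (16,6) (16,15) (12,15)]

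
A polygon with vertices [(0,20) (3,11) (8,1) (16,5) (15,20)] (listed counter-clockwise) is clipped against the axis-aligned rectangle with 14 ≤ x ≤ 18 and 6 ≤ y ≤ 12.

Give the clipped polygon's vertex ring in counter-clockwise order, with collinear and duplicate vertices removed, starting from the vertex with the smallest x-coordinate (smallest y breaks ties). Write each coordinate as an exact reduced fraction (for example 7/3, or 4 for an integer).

1. After x ≥ 14: [(14,20) (14,4) (16,5) (15,20)]
2. After x ≤ 18: [(14,20) (14,4) (16,5) (15,20)]
3. After y ≥ 6: [(14,20) (14,6) (239/15,6) (15,20)]
4. After y ≤ 12: [(14,12) (14,6) (239/15,6) (233/15,12)]
5. Canonical ring: [(14,6) (239/15,6) (233/15,12) (14,12)]

Clipped polygon: [(14,6) (239/15,6) (233/15,12) (14,12)]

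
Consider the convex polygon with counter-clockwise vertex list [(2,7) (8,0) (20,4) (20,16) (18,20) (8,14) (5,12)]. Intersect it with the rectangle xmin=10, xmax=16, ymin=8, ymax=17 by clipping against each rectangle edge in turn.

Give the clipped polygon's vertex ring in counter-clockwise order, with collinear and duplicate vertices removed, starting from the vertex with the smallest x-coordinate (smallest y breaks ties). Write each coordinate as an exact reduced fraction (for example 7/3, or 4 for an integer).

Clipped polygon: [(10,8) (16,8) (16,17) (13,17) (10,76/5)]

1. After x ≥ 10: [(10,2/3) (20,4) (20,16) (18,20) (10,76/5)]
2. After x ≤ 16: [(10,2/3) (16,8/3) (16,94/5) (10,76/5)]
3. After y ≥ 8: [(10,8) (16,8) (16,94/5) (10,76/5)]
4. After y ≤ 17: [(10,8) (16,8) (16,17) (13,17) (10,76/5)]
5. Canonical ring: [(10,8) (16,8) (16,17) (13,17) (10,76/5)]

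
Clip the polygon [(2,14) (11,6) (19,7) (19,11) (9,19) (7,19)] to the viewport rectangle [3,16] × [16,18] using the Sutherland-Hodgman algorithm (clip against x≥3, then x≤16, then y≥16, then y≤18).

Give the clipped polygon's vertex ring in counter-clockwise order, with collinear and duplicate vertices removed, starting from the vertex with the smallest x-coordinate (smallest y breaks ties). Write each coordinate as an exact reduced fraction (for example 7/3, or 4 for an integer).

1. After x ≥ 3: [(3,15) (3,118/9) (11,6) (19,7) (19,11) (9,19) (7,19)]
2. After x ≤ 16: [(3,15) (3,118/9) (11,6) (16,53/8) (16,67/5) (9,19) (7,19)]
3. After y ≥ 16: [(4,16) (51/4,16) (9,19) (7,19)]
4. After y ≤ 18: [(6,18) (4,16) (51/4,16) (41/4,18)]
5. Canonical ring: [(4,16) (51/4,16) (41/4,18) (6,18)]

Clipped polygon: [(4,16) (51/4,16) (41/4,18) (6,18)]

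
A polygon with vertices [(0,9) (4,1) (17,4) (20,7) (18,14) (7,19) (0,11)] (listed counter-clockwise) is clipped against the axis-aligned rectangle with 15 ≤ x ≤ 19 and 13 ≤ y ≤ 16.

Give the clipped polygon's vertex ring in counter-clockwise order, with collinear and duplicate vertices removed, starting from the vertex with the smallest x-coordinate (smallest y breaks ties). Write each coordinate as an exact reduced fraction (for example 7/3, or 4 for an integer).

Clipped polygon: [(15,13) (128/7,13) (18,14) (15,169/11)]

1. After x ≥ 15: [(15,46/13) (17,4) (20,7) (18,14) (15,169/11)]
2. After x ≤ 19: [(15,46/13) (17,4) (19,6) (19,21/2) (18,14) (15,169/11)]
3. After y ≥ 13: [(15,13) (128/7,13) (18,14) (15,169/11)]
4. After y ≤ 16: [(15,13) (128/7,13) (18,14) (15,169/11)]
5. Canonical ring: [(15,13) (128/7,13) (18,14) (15,169/11)]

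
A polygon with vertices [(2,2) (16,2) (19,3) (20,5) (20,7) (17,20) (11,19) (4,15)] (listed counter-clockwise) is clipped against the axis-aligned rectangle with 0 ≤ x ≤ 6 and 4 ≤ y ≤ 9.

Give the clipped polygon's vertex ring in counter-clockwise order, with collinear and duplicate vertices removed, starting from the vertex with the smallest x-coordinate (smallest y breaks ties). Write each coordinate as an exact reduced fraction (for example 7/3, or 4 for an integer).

1. After x ≥ 0: [(2,2) (16,2) (19,3) (20,5) (20,7) (17,20) (11,19) (4,15)]
2. After x ≤ 6: [(2,2) (6,2) (6,113/7) (4,15)]
3. After y ≥ 4: [(30/13,4) (6,4) (6,113/7) (4,15)]
4. After y ≤ 9: [(40/13,9) (30/13,4) (6,4) (6,9)]
5. Canonical ring: [(30/13,4) (6,4) (6,9) (40/13,9)]

Clipped polygon: [(30/13,4) (6,4) (6,9) (40/13,9)]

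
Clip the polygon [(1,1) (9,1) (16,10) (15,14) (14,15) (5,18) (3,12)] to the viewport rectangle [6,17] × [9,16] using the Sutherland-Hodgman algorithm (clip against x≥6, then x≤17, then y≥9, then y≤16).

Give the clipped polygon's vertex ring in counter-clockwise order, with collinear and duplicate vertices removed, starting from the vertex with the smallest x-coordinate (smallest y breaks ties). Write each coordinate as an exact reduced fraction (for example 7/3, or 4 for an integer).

1. After x ≥ 6: [(6,1) (9,1) (16,10) (15,14) (14,15) (6,53/3)]
2. After x ≤ 17: [(6,1) (9,1) (16,10) (15,14) (14,15) (6,53/3)]
3. After y ≥ 9: [(6,9) (137/9,9) (16,10) (15,14) (14,15) (6,53/3)]
4. After y ≤ 16: [(6,16) (6,9) (137/9,9) (16,10) (15,14) (14,15) (11,16)]
5. Canonical ring: [(6,9) (137/9,9) (16,10) (15,14) (14,15) (11,16) (6,16)]

Clipped polygon: [(6,9) (137/9,9) (16,10) (15,14) (14,15) (11,16) (6,16)]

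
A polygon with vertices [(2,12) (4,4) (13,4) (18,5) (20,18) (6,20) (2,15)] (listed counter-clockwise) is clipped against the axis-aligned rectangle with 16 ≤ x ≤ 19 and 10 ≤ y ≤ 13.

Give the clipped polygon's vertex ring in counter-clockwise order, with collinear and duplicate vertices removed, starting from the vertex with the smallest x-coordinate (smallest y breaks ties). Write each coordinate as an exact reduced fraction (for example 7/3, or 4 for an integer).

Clipped polygon: [(16,10) (244/13,10) (19,23/2) (19,13) (16,13)]

1. After x ≥ 16: [(16,23/5) (18,5) (20,18) (16,130/7)]
2. After x ≤ 19: [(16,23/5) (18,5) (19,23/2) (19,127/7) (16,130/7)]
3. After y ≥ 10: [(16,10) (244/13,10) (19,23/2) (19,127/7) (16,130/7)]
4. After y ≤ 13: [(16,13) (16,10) (244/13,10) (19,23/2) (19,13)]
5. Canonical ring: [(16,10) (244/13,10) (19,23/2) (19,13) (16,13)]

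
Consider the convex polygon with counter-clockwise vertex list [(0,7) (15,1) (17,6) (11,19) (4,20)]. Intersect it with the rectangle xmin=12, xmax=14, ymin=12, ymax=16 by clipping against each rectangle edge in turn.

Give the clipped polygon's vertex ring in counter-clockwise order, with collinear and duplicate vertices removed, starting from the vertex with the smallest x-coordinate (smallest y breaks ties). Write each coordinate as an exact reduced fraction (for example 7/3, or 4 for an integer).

Clipped polygon: [(12,12) (14,12) (14,25/2) (161/13,16) (12,16)]

1. After x ≥ 12: [(12,11/5) (15,1) (17,6) (12,101/6)]
2. After x ≤ 14: [(12,11/5) (14,7/5) (14,25/2) (12,101/6)]
3. After y ≥ 12: [(12,12) (14,12) (14,25/2) (12,101/6)]
4. After y ≤ 16: [(12,16) (12,12) (14,12) (14,25/2) (161/13,16)]
5. Canonical ring: [(12,12) (14,12) (14,25/2) (161/13,16) (12,16)]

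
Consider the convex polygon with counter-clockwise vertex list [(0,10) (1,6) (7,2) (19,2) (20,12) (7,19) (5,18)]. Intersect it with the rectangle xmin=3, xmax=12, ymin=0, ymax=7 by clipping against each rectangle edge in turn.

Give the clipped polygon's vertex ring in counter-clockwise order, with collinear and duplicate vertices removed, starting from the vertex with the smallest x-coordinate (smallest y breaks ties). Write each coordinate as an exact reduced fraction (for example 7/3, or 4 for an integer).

Clipped polygon: [(3,14/3) (7,2) (12,2) (12,7) (3,7)]

1. After x ≥ 3: [(3,74/5) (3,14/3) (7,2) (19,2) (20,12) (7,19) (5,18)]
2. After x ≤ 12: [(3,74/5) (3,14/3) (7,2) (12,2) (12,212/13) (7,19) (5,18)]
3. After y ≥ 0: [(3,74/5) (3,14/3) (7,2) (12,2) (12,212/13) (7,19) (5,18)]
4. After y ≤ 7: [(3,7) (3,14/3) (7,2) (12,2) (12,7)]
5. Canonical ring: [(3,14/3) (7,2) (12,2) (12,7) (3,7)]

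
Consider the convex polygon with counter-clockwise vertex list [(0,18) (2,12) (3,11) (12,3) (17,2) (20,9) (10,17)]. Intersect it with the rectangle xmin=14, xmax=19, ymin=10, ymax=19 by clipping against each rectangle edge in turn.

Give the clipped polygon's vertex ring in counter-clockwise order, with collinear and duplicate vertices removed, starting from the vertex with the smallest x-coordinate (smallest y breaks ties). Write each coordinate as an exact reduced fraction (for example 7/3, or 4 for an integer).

1. After x ≥ 14: [(14,13/5) (17,2) (20,9) (14,69/5)]
2. After x ≤ 19: [(14,13/5) (17,2) (19,20/3) (19,49/5) (14,69/5)]
3. After y ≥ 10: [(14,10) (75/4,10) (14,69/5)]
4. After y ≤ 19: [(14,10) (75/4,10) (14,69/5)]
5. Canonical ring: [(14,10) (75/4,10) (14,69/5)]

Clipped polygon: [(14,10) (75/4,10) (14,69/5)]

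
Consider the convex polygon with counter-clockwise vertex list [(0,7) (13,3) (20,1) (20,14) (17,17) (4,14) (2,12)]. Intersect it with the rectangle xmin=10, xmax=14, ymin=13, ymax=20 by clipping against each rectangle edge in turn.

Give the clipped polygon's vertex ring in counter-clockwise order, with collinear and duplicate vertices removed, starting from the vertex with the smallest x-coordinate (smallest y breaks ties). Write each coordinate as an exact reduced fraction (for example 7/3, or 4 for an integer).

1. After x ≥ 10: [(10,51/13) (13,3) (20,1) (20,14) (17,17) (10,200/13)]
2. After x ≤ 14: [(10,51/13) (13,3) (14,19/7) (14,212/13) (10,200/13)]
3. After y ≥ 13: [(10,13) (14,13) (14,212/13) (10,200/13)]
4. After y ≤ 20: [(10,13) (14,13) (14,212/13) (10,200/13)]
5. Canonical ring: [(10,13) (14,13) (14,212/13) (10,200/13)]

Clipped polygon: [(10,13) (14,13) (14,212/13) (10,200/13)]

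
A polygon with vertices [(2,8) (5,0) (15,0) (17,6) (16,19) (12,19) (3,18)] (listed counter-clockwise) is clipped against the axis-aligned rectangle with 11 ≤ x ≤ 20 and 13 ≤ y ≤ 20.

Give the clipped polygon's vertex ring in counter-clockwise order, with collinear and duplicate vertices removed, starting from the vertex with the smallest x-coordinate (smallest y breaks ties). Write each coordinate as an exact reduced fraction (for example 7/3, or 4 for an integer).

Clipped polygon: [(11,13) (214/13,13) (16,19) (12,19) (11,170/9)]

1. After x ≥ 11: [(11,0) (15,0) (17,6) (16,19) (12,19) (11,170/9)]
2. After x ≤ 20: [(11,0) (15,0) (17,6) (16,19) (12,19) (11,170/9)]
3. After y ≥ 13: [(11,13) (214/13,13) (16,19) (12,19) (11,170/9)]
4. After y ≤ 20: [(11,13) (214/13,13) (16,19) (12,19) (11,170/9)]
5. Canonical ring: [(11,13) (214/13,13) (16,19) (12,19) (11,170/9)]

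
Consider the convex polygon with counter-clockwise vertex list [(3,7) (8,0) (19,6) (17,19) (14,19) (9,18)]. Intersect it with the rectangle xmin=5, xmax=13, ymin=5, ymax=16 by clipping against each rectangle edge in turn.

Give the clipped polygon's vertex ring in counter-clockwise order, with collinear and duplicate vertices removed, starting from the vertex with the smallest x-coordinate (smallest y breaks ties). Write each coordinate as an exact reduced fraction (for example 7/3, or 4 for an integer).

Clipped polygon: [(5,5) (13,5) (13,16) (87/11,16) (5,32/3)]

1. After x ≥ 5: [(5,32/3) (5,21/5) (8,0) (19,6) (17,19) (14,19) (9,18)]
2. After x ≤ 13: [(5,32/3) (5,21/5) (8,0) (13,30/11) (13,94/5) (9,18)]
3. After y ≥ 5: [(5,32/3) (5,5) (13,5) (13,94/5) (9,18)]
4. After y ≤ 16: [(87/11,16) (5,32/3) (5,5) (13,5) (13,16)]
5. Canonical ring: [(5,5) (13,5) (13,16) (87/11,16) (5,32/3)]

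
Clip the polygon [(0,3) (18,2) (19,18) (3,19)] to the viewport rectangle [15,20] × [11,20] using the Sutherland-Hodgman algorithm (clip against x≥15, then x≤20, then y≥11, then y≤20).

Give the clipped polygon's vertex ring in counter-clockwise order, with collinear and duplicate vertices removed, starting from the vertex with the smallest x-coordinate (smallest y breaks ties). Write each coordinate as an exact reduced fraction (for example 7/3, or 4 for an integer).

Clipped polygon: [(15,11) (297/16,11) (19,18) (15,73/4)]

1. After x ≥ 15: [(15,13/6) (18,2) (19,18) (15,73/4)]
2. After x ≤ 20: [(15,13/6) (18,2) (19,18) (15,73/4)]
3. After y ≥ 11: [(15,11) (297/16,11) (19,18) (15,73/4)]
4. After y ≤ 20: [(15,11) (297/16,11) (19,18) (15,73/4)]
5. Canonical ring: [(15,11) (297/16,11) (19,18) (15,73/4)]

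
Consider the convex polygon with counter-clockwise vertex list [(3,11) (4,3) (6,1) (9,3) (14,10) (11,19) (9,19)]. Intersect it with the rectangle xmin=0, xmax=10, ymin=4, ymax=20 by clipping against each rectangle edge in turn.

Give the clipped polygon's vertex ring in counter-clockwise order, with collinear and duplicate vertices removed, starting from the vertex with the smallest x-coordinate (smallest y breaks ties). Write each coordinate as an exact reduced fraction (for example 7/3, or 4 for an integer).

1. After x ≥ 0: [(3,11) (4,3) (6,1) (9,3) (14,10) (11,19) (9,19)]
2. After x ≤ 10: [(3,11) (4,3) (6,1) (9,3) (10,22/5) (10,19) (9,19)]
3. After y ≥ 4: [(3,11) (31/8,4) (68/7,4) (10,22/5) (10,19) (9,19)]
4. After y ≤ 20: [(3,11) (31/8,4) (68/7,4) (10,22/5) (10,19) (9,19)]
5. Canonical ring: [(3,11) (31/8,4) (68/7,4) (10,22/5) (10,19) (9,19)]

Clipped polygon: [(3,11) (31/8,4) (68/7,4) (10,22/5) (10,19) (9,19)]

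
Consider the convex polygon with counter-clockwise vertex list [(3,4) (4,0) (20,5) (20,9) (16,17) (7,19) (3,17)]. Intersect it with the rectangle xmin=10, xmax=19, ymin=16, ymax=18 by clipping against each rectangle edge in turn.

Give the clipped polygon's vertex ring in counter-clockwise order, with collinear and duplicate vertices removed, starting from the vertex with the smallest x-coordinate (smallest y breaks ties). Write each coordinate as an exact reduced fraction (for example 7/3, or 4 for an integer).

Clipped polygon: [(10,16) (33/2,16) (16,17) (23/2,18) (10,18)]

1. After x ≥ 10: [(10,15/8) (20,5) (20,9) (16,17) (10,55/3)]
2. After x ≤ 19: [(10,15/8) (19,75/16) (19,11) (16,17) (10,55/3)]
3. After y ≥ 16: [(10,16) (33/2,16) (16,17) (10,55/3)]
4. After y ≤ 18: [(10,18) (10,16) (33/2,16) (16,17) (23/2,18)]
5. Canonical ring: [(10,16) (33/2,16) (16,17) (23/2,18) (10,18)]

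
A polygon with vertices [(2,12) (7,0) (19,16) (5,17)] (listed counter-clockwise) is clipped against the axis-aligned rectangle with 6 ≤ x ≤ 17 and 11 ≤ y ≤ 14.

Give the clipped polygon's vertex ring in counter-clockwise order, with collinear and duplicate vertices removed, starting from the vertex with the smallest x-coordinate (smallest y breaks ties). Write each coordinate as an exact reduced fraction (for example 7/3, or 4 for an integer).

1. After x ≥ 6: [(6,12/5) (7,0) (19,16) (6,237/14)]
2. After x ≤ 17: [(6,12/5) (7,0) (17,40/3) (17,113/7) (6,237/14)]
3. After y ≥ 11: [(6,11) (61/4,11) (17,40/3) (17,113/7) (6,237/14)]
4. After y ≤ 14: [(6,14) (6,11) (61/4,11) (17,40/3) (17,14)]
5. Canonical ring: [(6,11) (61/4,11) (17,40/3) (17,14) (6,14)]

Clipped polygon: [(6,11) (61/4,11) (17,40/3) (17,14) (6,14)]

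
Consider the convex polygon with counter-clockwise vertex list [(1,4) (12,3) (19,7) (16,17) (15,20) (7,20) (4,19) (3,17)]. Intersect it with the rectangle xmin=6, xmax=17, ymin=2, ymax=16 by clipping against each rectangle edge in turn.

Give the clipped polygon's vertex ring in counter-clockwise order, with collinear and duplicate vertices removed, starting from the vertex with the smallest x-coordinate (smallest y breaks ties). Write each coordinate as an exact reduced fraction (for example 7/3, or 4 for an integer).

1. After x ≥ 6: [(6,39/11) (12,3) (19,7) (16,17) (15,20) (7,20) (6,59/3)]
2. After x ≤ 17: [(6,39/11) (12,3) (17,41/7) (17,41/3) (16,17) (15,20) (7,20) (6,59/3)]
3. After y ≥ 2: [(6,39/11) (12,3) (17,41/7) (17,41/3) (16,17) (15,20) (7,20) (6,59/3)]
4. After y ≤ 16: [(6,16) (6,39/11) (12,3) (17,41/7) (17,41/3) (163/10,16)]
5. Canonical ring: [(6,39/11) (12,3) (17,41/7) (17,41/3) (163/10,16) (6,16)]

Clipped polygon: [(6,39/11) (12,3) (17,41/7) (17,41/3) (163/10,16) (6,16)]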